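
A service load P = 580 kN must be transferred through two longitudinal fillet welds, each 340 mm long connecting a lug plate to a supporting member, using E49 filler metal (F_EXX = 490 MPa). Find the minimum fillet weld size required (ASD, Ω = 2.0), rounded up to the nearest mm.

Total weld length L = 680 mm.
Required throat t_e = P × Ω / (0.6 F_EXX × L) = 580 × 2.0 / (0.6 × 490 × 680 × 10⁻³) = 5.802 mm.
Required leg w = t_e / 0.707 = 8.207 mm → use 9 mm.

w = 9 mm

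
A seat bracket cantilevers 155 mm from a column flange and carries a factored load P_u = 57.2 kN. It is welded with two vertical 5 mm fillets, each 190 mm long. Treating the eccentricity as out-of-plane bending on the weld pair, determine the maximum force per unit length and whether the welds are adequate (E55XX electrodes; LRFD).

E55XX → F_EXX = 550 MPa.
L_w = 2 × 190 = 380 mm; section modulus (unit throat) S = 2 × L²/6 = 12030 mm².
Direct shear f_v = P/L_w = 57.2×10³/380 = 150.5 N/mm.
Moment M = P × e = 57.2×10³ × 155 = 8866000 N·mm; bending f_b = M/S = 736.8 N/mm.
f_max = √(f_v² + f_b²) = √(150.5² + 736.8²) = 752 N/mm.
φr_n = 0.75 × 0.6 × 550 × (0.707 × 5) = 874.9 N/mm → adequate.

f_max ≈ 752 N/mm; adequate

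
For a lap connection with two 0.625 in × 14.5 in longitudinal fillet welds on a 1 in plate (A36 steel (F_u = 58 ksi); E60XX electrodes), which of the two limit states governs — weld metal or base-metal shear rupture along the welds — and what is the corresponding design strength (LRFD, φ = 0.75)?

φR_n ≈ 346 kip (weld metal governs)

E60XX → F_EXX = 60 ksi.
t_e = 0.707 × 0.625 = 0.4419 in; L = 29 in.
Weld metal: φR_n = 0.75 × 0.6 × 60 × 0.4419 × 29 = 346 kip.
Base metal (shear rupture): φR_n = 0.75 × 0.6 × 58 × 1 × 29 = 756.9 kip.
Governing: weld metal.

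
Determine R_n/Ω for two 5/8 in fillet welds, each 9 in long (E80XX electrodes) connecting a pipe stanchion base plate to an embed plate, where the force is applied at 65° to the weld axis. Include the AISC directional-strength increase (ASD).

E80XX → F_EXX = 80 ksi.
t_e = 0.707 × 0.625 = 0.4419 in; A_we = 0.4419 × 18 = 7.954 in².
Directional factor: 1.0 + 0.5 sin^1.5(65°) = 1.431.
F_nw = 0.6 × 80 × 1.431 = 68.71 ksi.
R_n/Ω = (68.71 × 7.954) / 2.0 = 273.2 kips.

R_n/Ω ≈ 273 kips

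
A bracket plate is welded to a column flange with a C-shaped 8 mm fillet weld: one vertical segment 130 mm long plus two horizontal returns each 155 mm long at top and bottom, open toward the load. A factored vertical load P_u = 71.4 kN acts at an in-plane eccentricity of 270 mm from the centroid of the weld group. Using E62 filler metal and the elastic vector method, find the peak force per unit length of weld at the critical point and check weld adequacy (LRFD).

E62XX → F_EXX = 620 MPa.
Total weld length L_w = 440 mm. Treat welds as unit-width lines.
Centroid: x̄ = 2×155×77.5 / 440 = 54.6 mm from the vertical weld.
Polar moment about centroid: J = I_x + I_y = [130³/12 + 2×155×65²] + [130×54.6² + 2(155³/12 + 155×22.9²)] = 2664000 mm³.
Direct shear f_v = P/L_w = 71.4×10³ / 440 = 162.3 N/mm (vertical).
Torsion M = P·e = 71.4×10³ × 270 = 19278000 N·mm.
Critical point at (x, y) = (100.4, 65) from centroid. f_tx = M·y/J = 470.4 N/mm; f_ty = M·x/J = 726.6 N/mm.
Resultant f_max = √[f_tx² + (f_v + f_ty)²] = √[470.4² + (162.3 + 726.6)²] = 1006 N/mm.
Capacity per unit length: φr_n = 0.75 × 0.6 × 620 × (0.707 × 8) = 1578 N/mm.
1006 ≤ 1578 → adequate.

f_max ≈ 1010 N/mm; adequate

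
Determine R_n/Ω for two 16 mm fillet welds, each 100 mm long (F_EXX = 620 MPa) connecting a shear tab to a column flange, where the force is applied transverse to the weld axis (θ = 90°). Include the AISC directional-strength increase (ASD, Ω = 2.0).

t_e = 0.707 × 16 = 11.31 mm; A_we = 11.31 × 200 = 2262 mm².
Directional factor: 1.0 + 0.5 sin^1.5(90°) = 1.5.
F_nw = 0.6 × 620 × 1.5 = 558 MPa.
R_n/Ω = (558 × 2262) / 2.0 × 10⁻³ = 631.2 kN.

R_n/Ω ≈ 631 kN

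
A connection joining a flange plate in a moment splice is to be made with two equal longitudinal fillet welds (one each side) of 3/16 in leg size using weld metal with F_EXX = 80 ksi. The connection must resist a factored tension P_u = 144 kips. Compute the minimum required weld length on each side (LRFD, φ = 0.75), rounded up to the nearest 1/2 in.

L = 15.5 in on each side

Throat t_e = 0.707 × 0.1875 = 0.1326 in.
φr_n = 0.75 × 0.6 × 80 × 0.1326 = 4.772 kips/in.
L_req = P_u / φr_n = 144 / 4.772 = 30.17 in total.
Per side: 30.17 / 2 = 15.09 in.
Round up → use L = 15.5 in on each side.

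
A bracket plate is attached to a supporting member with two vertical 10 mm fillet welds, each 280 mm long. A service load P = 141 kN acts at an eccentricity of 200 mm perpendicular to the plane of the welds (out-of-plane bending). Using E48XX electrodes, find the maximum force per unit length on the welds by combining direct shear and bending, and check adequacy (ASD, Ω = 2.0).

E48XX → F_EXX = 480 MPa.
L_w = 2 × 280 = 560 mm; section modulus (unit throat) S = 2 × L²/6 = 26130 mm².
Direct shear f_v = P/L_w = 141×10³/560 = 251.8 N/mm.
Moment M = P × e = 141×10³ × 200 = 28200000 N·mm; bending f_b = M/S = 1079 N/mm.
f_max = √(f_v² + f_b²) = √(251.8² + 1079²) = 1108 N/mm.
r_n/Ω = (1/2.0) × 0.6 × 480 × (0.707 × 10) = 1018 N/mm → NOT adequate.

f_max ≈ 1110 N/mm; NOT adequate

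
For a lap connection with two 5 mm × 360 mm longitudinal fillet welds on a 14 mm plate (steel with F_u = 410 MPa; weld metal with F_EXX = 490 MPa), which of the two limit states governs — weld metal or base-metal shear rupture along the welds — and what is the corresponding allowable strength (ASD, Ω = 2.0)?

R_n/Ω ≈ 374 kN (weld metal governs)

t_e = 0.707 × 5 = 3.535 mm; L = 720 mm.
Weld metal: R_n/Ω = (1/2.0) × 0.6 × 490 × 3.535 × 720 × 10⁻³ = 374.1 kN.
Base metal (shear rupture): R_n/Ω = (1/2.0) × 0.6 × 410 × 14 × 720 × 10⁻³ = 1240 kN.
Governing: weld metal.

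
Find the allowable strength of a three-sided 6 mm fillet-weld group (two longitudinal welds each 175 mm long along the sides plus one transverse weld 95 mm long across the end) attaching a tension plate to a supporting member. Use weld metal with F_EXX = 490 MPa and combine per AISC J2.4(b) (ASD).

t_e = 0.707 × 6 = 4.242 mm.
R_nwl = 0.6 × 490 × 4.242 × 350 × 10⁻³ = 436.5 kN (longitudinal, 2 welds).
R_nwt = 0.6 × 490 × 4.242 × 95 × 10⁻³ = 118.5 kN (transverse, base value).
(i) R_nwl + R_nwt = 555 kN; (ii) 0.85 R_nwl + 1.5 R_nwt = 548.7 kN.
R_n = max = 555 kN [governs: (i)]; R_n/Ω = 277.5 kN.

R_n/Ω ≈ 277 kN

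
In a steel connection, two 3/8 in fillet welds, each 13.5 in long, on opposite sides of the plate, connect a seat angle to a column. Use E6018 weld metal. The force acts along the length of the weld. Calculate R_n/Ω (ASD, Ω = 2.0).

R_n/Ω ≈ 129 kip

E60XX → F_EXX = 60 ksi.
Effective throat t_e = 0.707 × 0.375 = 0.2651 in.
Total length L = 27 in; A_we = 0.2651 × 27 = 7.158 in².
F_nw = 0.6 F_EXX = 0.6 × 60 = 36 ksi.
R_n = 36 × 7.158 = 257.7 kip; R_n/Ω = 257.7/2.0 = 128.9 kip.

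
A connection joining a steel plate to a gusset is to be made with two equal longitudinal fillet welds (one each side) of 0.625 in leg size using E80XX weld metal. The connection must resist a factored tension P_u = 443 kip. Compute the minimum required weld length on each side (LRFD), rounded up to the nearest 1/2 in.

E80XX → F_EXX = 80 ksi.
Throat t_e = 0.707 × 0.625 = 0.4419 in.
φr_n = 0.75 × 0.6 × 80 × 0.4419 = 15.91 kip/in.
L_req = P_u / φr_n = 443 / 15.91 = 27.85 in total.
Per side: 27.85 / 2 = 13.92 in.
Round up → use L = 14 in on each side.

L = 14 in on each side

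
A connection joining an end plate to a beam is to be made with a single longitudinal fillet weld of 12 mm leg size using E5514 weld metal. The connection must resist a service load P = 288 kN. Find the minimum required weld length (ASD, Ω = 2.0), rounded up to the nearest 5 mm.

E55XX → F_EXX = 550 MPa.
Throat t_e = 0.707 × 12 = 8.484 mm.
r_n/Ω = (0.6 × 550 × 8.484) / 2.0 = 1400 N/mm = 1.4 kN/mm.
L_req = P / (r_n/Ω) = 288 / 1.4 = 205.7 mm total.
Round up → use L = 210 mm.

L = 210 mm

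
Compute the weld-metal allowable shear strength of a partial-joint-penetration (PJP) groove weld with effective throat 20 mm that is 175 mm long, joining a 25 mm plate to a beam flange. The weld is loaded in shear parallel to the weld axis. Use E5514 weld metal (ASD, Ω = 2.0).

R_n/Ω ≈ 578 kN

E55XX → F_EXX = 550 MPa.
Effective throat (given) t_e = 20 mm.
A_we = 20 × 175 = 3500 mm².
F_nw = 0.6 F_EXX = 330 MPa.
R_n/Ω = (330 × 3500) / 2.0 × 10⁻³ = 577.5 kN.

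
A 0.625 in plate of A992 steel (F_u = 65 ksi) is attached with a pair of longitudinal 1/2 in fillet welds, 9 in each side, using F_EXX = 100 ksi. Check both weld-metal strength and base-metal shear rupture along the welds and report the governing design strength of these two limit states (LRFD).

φR_n ≈ 286 kips (weld metal governs)

t_e = 0.707 × 0.5 = 0.3535 in; L = 18 in.
Weld metal: φR_n = 0.75 × 0.6 × 100 × 0.3535 × 18 = 286.3 kips.
Base metal (shear rupture): φR_n = 0.75 × 0.6 × 65 × 0.625 × 18 = 329.1 kips.
Governing: weld metal.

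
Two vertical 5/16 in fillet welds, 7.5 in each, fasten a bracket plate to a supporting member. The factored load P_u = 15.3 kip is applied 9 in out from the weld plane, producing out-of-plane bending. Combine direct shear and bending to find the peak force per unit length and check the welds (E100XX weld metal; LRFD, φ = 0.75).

f_max ≈ 7.41 kip/in; adequate

E100XX → F_EXX = 100 ksi.
L_w = 2 × 7.5 = 15 in; section modulus (unit throat) S = 2 × L²/6 = 18.75 in².
Direct shear f_v = P/L_w = 15.3/15 = 1.02 kip/in.
Moment M = P × e = 15.3 × 9 = 137.7 kip·in; bending f_b = M/S = 7.344 kip/in.
f_max = √(f_v² + f_b²) = √(1.02² + 7.344²) = 7.414 kip/in.
φr_n = 0.75 × 0.6 × 100 × (0.707 × 0.3125) = 9.942 kip/in → adequate.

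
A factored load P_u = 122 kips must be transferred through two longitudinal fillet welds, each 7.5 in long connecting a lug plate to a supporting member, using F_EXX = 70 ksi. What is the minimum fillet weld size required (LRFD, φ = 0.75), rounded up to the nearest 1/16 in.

Total weld length L = 15 in.
Required throat t_e = P_u / (φ × 0.6 F_EXX × L) = 122 / (0.75 × 0.6 × 70 × 15) = 0.2582 in.
Required leg w = t_e / 0.707 = 0.3652 in → use 3/8 in.

w = 3/8 in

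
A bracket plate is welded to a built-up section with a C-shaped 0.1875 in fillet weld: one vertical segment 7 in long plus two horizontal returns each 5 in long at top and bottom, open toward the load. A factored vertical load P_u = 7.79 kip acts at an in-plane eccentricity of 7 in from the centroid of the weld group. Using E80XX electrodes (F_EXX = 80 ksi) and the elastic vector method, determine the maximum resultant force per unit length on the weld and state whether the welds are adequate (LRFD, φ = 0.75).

Total weld length L_w = 17 in. Treat welds as unit-width lines.
Centroid: x̄ = 2×5×2.5 / 17 = 1.471 in from the vertical weld.
Polar moment about centroid: J = I_x + I_y = [7³/12 + 2×5×3.5²] + [7×1.471² + 2(5³/12 + 5×1.029²)] = 197.7 in³.
Direct shear f_v = P/L_w = 7.79 / 17 = 0.4582 kip/in (vertical).
Torsion M = P·e = 7.79 × 7 = 54.53 kip·in.
Critical point at (x, y) = (3.529, 3.5) from centroid. f_tx = M·y/J = 0.9656 kip/in; f_ty = M·x/J = 0.9737 kip/in.
Resultant f_max = √[f_tx² + (f_v + f_ty)²] = √[0.9656² + (0.4582 + 0.9737)²] = 1.727 kip/in.
Capacity per unit length: φr_n = 0.75 × 0.6 × 80 × (0.707 × 0.1875) = 4.772 kip/in.
1.727 ≤ 4.772 → adequate.

f_max ≈ 1.73 kip/in; adequate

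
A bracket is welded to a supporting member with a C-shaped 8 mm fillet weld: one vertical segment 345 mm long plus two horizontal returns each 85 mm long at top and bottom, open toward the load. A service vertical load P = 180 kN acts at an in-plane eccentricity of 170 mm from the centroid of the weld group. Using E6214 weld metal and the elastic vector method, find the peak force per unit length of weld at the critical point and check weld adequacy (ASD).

f_max ≈ 847 N/mm; adequate

E62XX → F_EXX = 620 MPa.
Total weld length L_w = 515 mm. Treat welds as unit-width lines.
Centroid: x̄ = 2×85×42.5 / 515 = 14.03 mm from the vertical weld.
Polar moment about centroid: J = I_x + I_y = [345³/12 + 2×85×172.5²] + [345×14.03² + 2(85³/12 + 85×28.47²)] = 8789000 mm³.
Direct shear f_v = P/L_w = 180×10³ / 515 = 349.5 N/mm (vertical).
Torsion M = P·e = 180×10³ × 170 = 30600000 N·mm.
Critical point at (x, y) = (70.97, 172.5) from centroid. f_tx = M·y/J = 600.6 N/mm; f_ty = M·x/J = 247.1 N/mm.
Resultant f_max = √[f_tx² + (f_v + f_ty)²] = √[600.6² + (349.5 + 247.1)²] = 846.6 N/mm.
Capacity per unit length: r_n/Ω = (1/2.0) × 0.6 × 620 × (0.707 × 8) = 1052 N/mm.
846.6 ≤ 1052 → adequate.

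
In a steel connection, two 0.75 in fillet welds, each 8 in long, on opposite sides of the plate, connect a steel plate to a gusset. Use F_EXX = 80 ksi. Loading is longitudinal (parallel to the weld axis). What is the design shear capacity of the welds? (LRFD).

Effective throat t_e = 0.707 × 0.75 = 0.5302 in.
Total length L = 16 in; A_we = 0.5302 × 16 = 8.484 in².
F_nw = 0.6 F_EXX = 0.6 × 80 = 48 ksi.
φR_n = 0.75 × 48 × 8.484 = 305.4 kip.

φR_n ≈ 305 kip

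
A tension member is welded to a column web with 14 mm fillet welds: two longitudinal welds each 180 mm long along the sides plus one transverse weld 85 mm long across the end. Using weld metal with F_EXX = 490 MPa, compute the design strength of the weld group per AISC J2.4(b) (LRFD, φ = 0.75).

t_e = 0.707 × 14 = 9.898 mm.
R_nwl = 0.6 × 490 × 9.898 × 360 × 10⁻³ = 1048 kN (longitudinal, 2 welds).
R_nwt = 0.6 × 490 × 9.898 × 85 × 10⁻³ = 247.4 kN (transverse, base value).
(i) R_nwl + R_nwt = 1295 kN; (ii) 0.85 R_nwl + 1.5 R_nwt = 1261 kN.
R_n = max = 1295 kN [governs: (i)]; φR_n = 971.2 kN.

φR_n ≈ 971 kN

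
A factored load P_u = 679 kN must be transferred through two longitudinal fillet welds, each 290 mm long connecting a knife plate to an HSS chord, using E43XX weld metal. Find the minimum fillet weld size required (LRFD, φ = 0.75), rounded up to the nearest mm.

E43XX → F_EXX = 430 MPa.
Total weld length L = 580 mm.
Required throat t_e = P_u / (φ × 0.6 F_EXX × L) = 679 / (0.75 × 0.6 × 430 × 580 × 10⁻³) = 6.05 mm.
Required leg w = t_e / 0.707 = 8.557 mm → use 9 mm.

w = 9 mm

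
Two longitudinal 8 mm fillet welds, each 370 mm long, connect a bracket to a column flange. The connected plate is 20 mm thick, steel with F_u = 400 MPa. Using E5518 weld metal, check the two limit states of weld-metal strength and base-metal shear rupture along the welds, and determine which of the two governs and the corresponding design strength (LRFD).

φR_n ≈ 1040 kN (weld metal governs)

E55XX → F_EXX = 550 MPa.
t_e = 0.707 × 8 = 5.656 mm; L = 740 mm.
Weld metal: φR_n = 0.75 × 0.6 × 550 × 5.656 × 740 × 10⁻³ = 1036 kN.
Base metal (shear rupture): φR_n = 0.75 × 0.6 × 400 × 20 × 740 × 10⁻³ = 2664 kN.
Governing: weld metal.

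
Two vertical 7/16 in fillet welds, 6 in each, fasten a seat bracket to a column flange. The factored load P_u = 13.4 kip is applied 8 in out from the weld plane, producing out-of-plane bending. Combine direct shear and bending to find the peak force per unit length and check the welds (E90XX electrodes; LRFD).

E90XX → F_EXX = 90 ksi.
L_w = 2 × 6 = 12 in; section modulus (unit throat) S = 2 × L²/6 = 12 in².
Direct shear f_v = P/L_w = 13.4/12 = 1.117 kip/in.
Moment M = P × e = 13.4 × 8 = 107.2 kip·in; bending f_b = M/S = 8.933 kip/in.
f_max = √(f_v² + f_b²) = √(1.117² + 8.933²) = 9.003 kip/in.
φr_n = 0.75 × 0.6 × 90 × (0.707 × 0.4375) = 12.53 kip/in → adequate.

f_max ≈ 9 kip/in; adequate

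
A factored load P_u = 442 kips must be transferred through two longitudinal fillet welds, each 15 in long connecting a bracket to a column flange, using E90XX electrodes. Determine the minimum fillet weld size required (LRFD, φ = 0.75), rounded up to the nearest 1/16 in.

w = 9/16 in

E90XX → F_EXX = 90 ksi.
Total weld length L = 30 in.
Required throat t_e = P_u / (φ × 0.6 F_EXX × L) = 442 / (0.75 × 0.6 × 90 × 30) = 0.3638 in.
Required leg w = t_e / 0.707 = 0.5145 in → use 9/16 in.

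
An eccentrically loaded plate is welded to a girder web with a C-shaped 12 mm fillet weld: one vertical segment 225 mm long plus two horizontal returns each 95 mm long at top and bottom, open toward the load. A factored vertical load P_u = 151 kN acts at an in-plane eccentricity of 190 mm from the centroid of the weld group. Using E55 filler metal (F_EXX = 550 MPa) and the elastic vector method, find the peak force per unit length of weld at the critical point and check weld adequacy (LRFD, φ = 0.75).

f_max ≈ 1270 N/mm; adequate

Total weld length L_w = 415 mm. Treat welds as unit-width lines.
Centroid: x̄ = 2×95×47.5 / 415 = 21.75 mm from the vertical weld.
Polar moment about centroid: J = I_x + I_y = [225³/12 + 2×95×112.5²] + [225×21.75² + 2(95³/12 + 95×25.75²)] = 3729000 mm³.
Direct shear f_v = P/L_w = 151×10³ / 415 = 363.9 N/mm (vertical).
Torsion M = P·e = 151×10³ × 190 = 28690000 N·mm.
Critical point at (x, y) = (73.25, 112.5) from centroid. f_tx = M·y/J = 865.5 N/mm; f_ty = M·x/J = 563.6 N/mm.
Resultant f_max = √[f_tx² + (f_v + f_ty)²] = √[865.5² + (363.9 + 563.6)²] = 1269 N/mm.
Capacity per unit length: φr_n = 0.75 × 0.6 × 550 × (0.707 × 12) = 2100 N/mm.
1269 ≤ 2100 → adequate.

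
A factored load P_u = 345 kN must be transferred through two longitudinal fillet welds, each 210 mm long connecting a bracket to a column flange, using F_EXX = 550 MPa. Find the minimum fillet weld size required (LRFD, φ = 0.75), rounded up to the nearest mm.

Total weld length L = 420 mm.
Required throat t_e = P_u / (φ × 0.6 F_EXX × L) = 345 / (0.75 × 0.6 × 550 × 420 × 10⁻³) = 3.319 mm.
Required leg w = t_e / 0.707 = 4.694 mm → use 5 mm.

w = 5 mm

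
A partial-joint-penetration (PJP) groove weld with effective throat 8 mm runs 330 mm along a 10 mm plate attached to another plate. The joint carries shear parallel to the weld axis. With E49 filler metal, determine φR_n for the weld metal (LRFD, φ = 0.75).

E49XX → F_EXX = 490 MPa.
Effective throat (given) t_e = 8 mm.
A_we = 8 × 330 = 2640 mm².
F_nw = 0.6 F_EXX = 294 MPa.
φR_n = 0.75 × 294 × 2640 × 10⁻³ = 582.1 kN.

φR_n ≈ 582 kN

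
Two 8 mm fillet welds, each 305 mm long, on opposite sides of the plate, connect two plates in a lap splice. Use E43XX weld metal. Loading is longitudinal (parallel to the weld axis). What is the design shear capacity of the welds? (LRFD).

φR_n ≈ 668 kN

E43XX → F_EXX = 430 MPa.
Effective throat t_e = 0.707 × 8 = 5.656 mm.
Total length L = 610 mm; A_we = 5.656 × 610 = 3450 mm².
F_nw = 0.6 F_EXX = 0.6 × 430 = 258 MPa.
φR_n = 0.75 × 258 × 3450 × 10⁻³ = 667.6 kN.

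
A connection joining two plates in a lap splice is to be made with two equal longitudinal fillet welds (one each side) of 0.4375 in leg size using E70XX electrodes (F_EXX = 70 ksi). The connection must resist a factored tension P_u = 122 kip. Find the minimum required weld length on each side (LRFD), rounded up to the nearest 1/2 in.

Throat t_e = 0.707 × 0.4375 = 0.3093 in.
φr_n = 0.75 × 0.6 × 70 × 0.3093 = 9.743 kip/in.
L_req = P_u / φr_n = 122 / 9.743 = 12.52 in total.
Per side: 12.52 / 2 = 6.261 in.
Round up → use L = 6.5 in on each side.

L = 6.5 in on each side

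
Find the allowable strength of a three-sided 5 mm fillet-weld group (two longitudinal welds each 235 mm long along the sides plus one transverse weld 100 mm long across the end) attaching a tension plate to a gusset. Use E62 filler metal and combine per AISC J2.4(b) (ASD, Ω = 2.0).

E62XX → F_EXX = 620 MPa.
t_e = 0.707 × 5 = 3.535 mm.
R_nwl = 0.6 × 620 × 3.535 × 470 × 10⁻³ = 618.1 kN (longitudinal, 2 welds).
R_nwt = 0.6 × 620 × 3.535 × 100 × 10⁻³ = 131.5 kN (transverse, base value).
(i) R_nwl + R_nwt = 749.6 kN; (ii) 0.85 R_nwl + 1.5 R_nwt = 722.6 kN.
R_n = max = 749.6 kN [governs: (i)]; R_n/Ω = 374.8 kN.

R_n/Ω ≈ 375 kN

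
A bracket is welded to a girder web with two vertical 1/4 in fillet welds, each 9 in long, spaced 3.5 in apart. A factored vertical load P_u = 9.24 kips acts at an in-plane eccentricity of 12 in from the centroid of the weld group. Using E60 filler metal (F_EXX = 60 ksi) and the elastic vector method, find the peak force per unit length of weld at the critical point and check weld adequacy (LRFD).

f_max ≈ 3.25 kip/in; adequate

Total weld length L_w = 18 in. Treat welds as unit-width lines.
Polar moment about centroid: J = 2[d³/12 + d(b/2)²] = 2[9³/12 + 9×1.75²] = 176.6 in³.
Direct shear f_v = P/L_w = 9.24 / 18 = 0.5133 kip/in (vertical).
Torsion M = P·e = 9.24 × 12 = 110.88 kip·in.
Critical point at (x, y) = (1.75, 4.5) from centroid. f_tx = M·y/J = 2.825 kip/in; f_ty = M·x/J = 1.099 kip/in.
Resultant f_max = √[f_tx² + (f_v + f_ty)²] = √[2.825² + (0.5133 + 1.099)²] = 3.253 kip/in.
Capacity per unit length: φr_n = 0.75 × 0.6 × 60 × (0.707 × 0.25) = 4.772 kip/in.
3.253 ≤ 4.772 → adequate.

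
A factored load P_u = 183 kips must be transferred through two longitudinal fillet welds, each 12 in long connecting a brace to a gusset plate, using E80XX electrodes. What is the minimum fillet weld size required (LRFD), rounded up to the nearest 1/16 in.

w = 5/16 in

E80XX → F_EXX = 80 ksi.
Total weld length L = 24 in.
Required throat t_e = P_u / (φ × 0.6 F_EXX × L) = 183 / (0.75 × 0.6 × 80 × 24) = 0.2118 in.
Required leg w = t_e / 0.707 = 0.2996 in → use 5/16 in.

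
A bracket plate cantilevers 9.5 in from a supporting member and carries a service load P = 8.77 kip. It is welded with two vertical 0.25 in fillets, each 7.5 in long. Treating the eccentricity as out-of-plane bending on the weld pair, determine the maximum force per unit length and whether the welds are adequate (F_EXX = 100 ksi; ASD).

L_w = 2 × 7.5 = 15 in; section modulus (unit throat) S = 2 × L²/6 = 18.75 in².
Direct shear f_v = P/L_w = 8.77/15 = 0.5847 kip/in.
Moment M = P × e = 8.77 × 9.5 = 83.315 kip·in; bending f_b = M/S = 4.443 kip/in.
f_max = √(f_v² + f_b²) = √(0.5847² + 4.443²) = 4.482 kip/in.
r_n/Ω = (1/2.0) × 0.6 × 100 × (0.707 × 0.25) = 5.302 kip/in → adequate.

f_max ≈ 4.48 kip/in; adequate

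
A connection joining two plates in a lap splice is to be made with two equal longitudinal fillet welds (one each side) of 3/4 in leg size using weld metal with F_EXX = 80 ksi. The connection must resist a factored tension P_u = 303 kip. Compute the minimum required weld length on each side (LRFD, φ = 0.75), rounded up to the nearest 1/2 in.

L = 8 in on each side

Throat t_e = 0.707 × 0.75 = 0.5302 in.
φr_n = 0.75 × 0.6 × 80 × 0.5302 = 19.09 kip/in.
L_req = P_u / φr_n = 303 / 19.09 = 15.87 in total.
Per side: 15.87 / 2 = 7.937 in.
Round up → use L = 8 in on each side.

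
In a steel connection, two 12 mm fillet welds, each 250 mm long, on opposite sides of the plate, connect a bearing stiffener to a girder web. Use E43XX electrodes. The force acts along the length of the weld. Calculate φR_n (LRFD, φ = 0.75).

E43XX → F_EXX = 430 MPa.
Effective throat t_e = 0.707 × 12 = 8.484 mm.
Total length L = 500 mm; A_we = 8.484 × 500 = 4242 mm².
F_nw = 0.6 F_EXX = 0.6 × 430 = 258 MPa.
φR_n = 0.75 × 258 × 4242 × 10⁻³ = 820.8 kN.

φR_n ≈ 821 kN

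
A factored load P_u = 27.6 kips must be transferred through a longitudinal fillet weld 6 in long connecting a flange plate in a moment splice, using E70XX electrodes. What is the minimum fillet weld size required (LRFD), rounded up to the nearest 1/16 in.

w = 1/4 in

E70XX → F_EXX = 70 ksi.
Total weld length L = 6 in.
Required throat t_e = P_u / (φ × 0.6 F_EXX × L) = 27.6 / (0.75 × 0.6 × 70 × 6) = 0.146 in.
Required leg w = t_e / 0.707 = 0.2066 in → use 1/4 in.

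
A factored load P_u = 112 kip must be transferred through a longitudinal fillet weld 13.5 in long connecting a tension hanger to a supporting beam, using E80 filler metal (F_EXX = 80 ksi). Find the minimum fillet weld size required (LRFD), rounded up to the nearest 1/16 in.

Total weld length L = 13.5 in.
Required throat t_e = P_u / (φ × 0.6 F_EXX × L) = 112 / (0.75 × 0.6 × 80 × 13.5) = 0.2305 in.
Required leg w = t_e / 0.707 = 0.326 in → use 3/8 in.

w = 3/8 in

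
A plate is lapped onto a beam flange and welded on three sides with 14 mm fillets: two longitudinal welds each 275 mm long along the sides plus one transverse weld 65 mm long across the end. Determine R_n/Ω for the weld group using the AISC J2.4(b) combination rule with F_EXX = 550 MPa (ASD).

R_n/Ω ≈ 1000 kN

t_e = 0.707 × 14 = 9.898 mm.
R_nwl = 0.6 × 550 × 9.898 × 550 × 10⁻³ = 1796 kN (longitudinal, 2 welds).
R_nwt = 0.6 × 550 × 9.898 × 65 × 10⁻³ = 212.3 kN (transverse, base value).
(i) R_nwl + R_nwt = 2009 kN; (ii) 0.85 R_nwl + 1.5 R_nwt = 1845 kN.
R_n = max = 2009 kN [governs: (i)]; R_n/Ω = 1004 kN.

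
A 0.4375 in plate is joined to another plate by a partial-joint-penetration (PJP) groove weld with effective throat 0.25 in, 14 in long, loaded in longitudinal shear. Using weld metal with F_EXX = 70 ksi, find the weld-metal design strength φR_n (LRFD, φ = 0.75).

φR_n ≈ 110 kips

Effective throat (given) t_e = 0.25 in.
A_we = 0.25 × 14 = 3.5 in².
F_nw = 0.6 F_EXX = 42 ksi.
φR_n = 0.75 × 42 × 3.5 = 110.2 kips.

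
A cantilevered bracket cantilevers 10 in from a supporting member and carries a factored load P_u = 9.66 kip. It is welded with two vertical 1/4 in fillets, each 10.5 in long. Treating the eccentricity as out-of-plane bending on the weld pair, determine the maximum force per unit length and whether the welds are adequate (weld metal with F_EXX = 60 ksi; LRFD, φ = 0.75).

L_w = 2 × 10.5 = 21 in; section modulus (unit throat) S = 2 × L²/6 = 36.75 in².
Direct shear f_v = P/L_w = 9.66/21 = 0.46 kip/in.
Moment M = P × e = 9.66 × 10 = 96.6 kip·in; bending f_b = M/S = 2.629 kip/in.
f_max = √(f_v² + f_b²) = √(0.46² + 2.629²) = 2.669 kip/in.
φr_n = 0.75 × 0.6 × 60 × (0.707 × 0.25) = 4.772 kip/in → adequate.

f_max ≈ 2.67 kip/in; adequate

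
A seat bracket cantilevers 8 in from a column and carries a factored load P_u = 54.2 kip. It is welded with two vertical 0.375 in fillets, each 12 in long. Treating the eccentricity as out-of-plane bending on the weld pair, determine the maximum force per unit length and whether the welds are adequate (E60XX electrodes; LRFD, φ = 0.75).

f_max ≈ 9.31 kip/in; NOT adequate

E60XX → F_EXX = 60 ksi.
L_w = 2 × 12 = 24 in; section modulus (unit throat) S = 2 × L²/6 = 48 in².
Direct shear f_v = P/L_w = 54.2/24 = 2.258 kip/in.
Moment M = P × e = 54.2 × 8 = 433.6 kip·in; bending f_b = M/S = 9.033 kip/in.
f_max = √(f_v² + f_b²) = √(2.258² + 9.033²) = 9.311 kip/in.
φr_n = 0.75 × 0.6 × 60 × (0.707 × 0.375) = 7.158 kip/in → NOT adequate.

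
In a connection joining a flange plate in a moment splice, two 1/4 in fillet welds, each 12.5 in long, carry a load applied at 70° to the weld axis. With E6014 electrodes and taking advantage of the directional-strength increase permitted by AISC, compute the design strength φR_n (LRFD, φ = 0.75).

E60XX → F_EXX = 60 ksi.
t_e = 0.707 × 0.25 = 0.1767 in; A_we = 0.1767 × 25 = 4.419 in².
Directional factor: 1.0 + 0.5 sin^1.5(70°) = 1.455.
F_nw = 0.6 × 60 × 1.455 = 52.4 ksi.
φR_n = 0.75 × 52.4 × 4.419 = 173.6 kips.

φR_n ≈ 174 kips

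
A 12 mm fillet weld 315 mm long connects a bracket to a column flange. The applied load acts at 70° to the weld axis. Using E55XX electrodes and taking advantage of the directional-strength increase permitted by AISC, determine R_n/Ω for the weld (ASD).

R_n/Ω ≈ 642 kN

E55XX → F_EXX = 550 MPa.
t_e = 0.707 × 12 = 8.484 mm; A_we = 8.484 × 315 = 2672 mm².
Directional factor: 1.0 + 0.5 sin^1.5(70°) = 1.455.
F_nw = 0.6 × 550 × 1.455 = 480.3 MPa.
R_n/Ω = (480.3 × 2672) / 2.0 × 10⁻³ = 641.8 kN.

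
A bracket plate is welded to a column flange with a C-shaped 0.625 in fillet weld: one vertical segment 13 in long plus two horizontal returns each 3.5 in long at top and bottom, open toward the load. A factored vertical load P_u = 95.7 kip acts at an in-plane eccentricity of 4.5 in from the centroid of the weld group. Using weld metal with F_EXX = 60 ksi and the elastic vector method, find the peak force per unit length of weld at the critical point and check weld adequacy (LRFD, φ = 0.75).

Total weld length L_w = 20 in. Treat welds as unit-width lines.
Centroid: x̄ = 2×3.5×1.75 / 20 = 0.6125 in from the vertical weld.
Polar moment about centroid: J = I_x + I_y = [13³/12 + 2×3.5×6.5²] + [13×0.6125² + 2(3.5³/12 + 3.5×1.137²)] = 499.9 in³.
Direct shear f_v = P/L_w = 95.7 / 20 = 4.785 kip/in (vertical).
Torsion M = P·e = 95.7 × 4.5 = 430.65 kip·in.
Critical point at (x, y) = (2.888, 6.5) from centroid. f_tx = M·y/J = 5.599 kip/in; f_ty = M·x/J = 2.487 kip/in.
Resultant f_max = √[f_tx² + (f_v + f_ty)²] = √[5.599² + (4.785 + 2.487)²] = 9.178 kip/in.
Capacity per unit length: φr_n = 0.75 × 0.6 × 60 × (0.707 × 0.625) = 11.93 kip/in.
9.178 ≤ 11.93 → adequate.

f_max ≈ 9.18 kip/in; adequate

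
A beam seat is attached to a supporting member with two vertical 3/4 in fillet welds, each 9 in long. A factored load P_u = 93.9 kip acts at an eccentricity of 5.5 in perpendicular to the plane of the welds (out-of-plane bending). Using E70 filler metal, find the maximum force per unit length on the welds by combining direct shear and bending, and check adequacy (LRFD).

f_max ≈ 19.8 kip/in; NOT adequate

E70XX → F_EXX = 70 ksi.
L_w = 2 × 9 = 18 in; section modulus (unit throat) S = 2 × L²/6 = 27 in².
Direct shear f_v = P/L_w = 93.9/18 = 5.217 kip/in.
Moment M = P × e = 93.9 × 5.5 = 516.45 kip·in; bending f_b = M/S = 19.13 kip/in.
f_max = √(f_v² + f_b²) = √(5.217² + 19.13²) = 19.83 kip/in.
φr_n = 0.75 × 0.6 × 70 × (0.707 × 0.75) = 16.7 kip/in → NOT adequate.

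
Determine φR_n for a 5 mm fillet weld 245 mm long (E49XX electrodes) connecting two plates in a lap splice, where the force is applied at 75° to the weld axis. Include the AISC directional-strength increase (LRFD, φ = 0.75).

E49XX → F_EXX = 490 MPa.
t_e = 0.707 × 5 = 3.535 mm; A_we = 3.535 × 245 = 866.1 mm².
Directional factor: 1.0 + 0.5 sin^1.5(75°) = 1.475.
F_nw = 0.6 × 490 × 1.475 = 433.6 MPa.
φR_n = 0.75 × 433.6 × 866.1 × 10⁻³ = 281.6 kN.

φR_n ≈ 282 kN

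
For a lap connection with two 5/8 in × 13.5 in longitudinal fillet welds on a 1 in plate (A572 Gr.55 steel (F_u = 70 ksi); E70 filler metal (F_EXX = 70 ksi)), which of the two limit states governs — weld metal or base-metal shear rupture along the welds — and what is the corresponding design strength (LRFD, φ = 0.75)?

φR_n ≈ 376 kips (weld metal governs)

t_e = 0.707 × 0.625 = 0.4419 in; L = 27 in.
Weld metal: φR_n = 0.75 × 0.6 × 70 × 0.4419 × 27 = 375.8 kips.
Base metal (shear rupture): φR_n = 0.75 × 0.6 × 70 × 1 × 27 = 850.5 kips.
Governing: weld metal.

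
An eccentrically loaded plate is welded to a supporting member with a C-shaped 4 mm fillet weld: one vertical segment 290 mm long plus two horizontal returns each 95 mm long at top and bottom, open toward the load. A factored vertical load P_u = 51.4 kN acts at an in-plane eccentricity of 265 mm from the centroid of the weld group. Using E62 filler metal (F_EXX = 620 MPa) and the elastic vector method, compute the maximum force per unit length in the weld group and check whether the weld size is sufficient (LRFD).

f_max ≈ 408 N/mm; adequate

Total weld length L_w = 480 mm. Treat welds as unit-width lines.
Centroid: x̄ = 2×95×47.5 / 480 = 18.8 mm from the vertical weld.
Polar moment about centroid: J = I_x + I_y = [290³/12 + 2×95×145²] + [290×18.8² + 2(95³/12 + 95×28.7²)] = 6429000 mm³.
Direct shear f_v = P/L_w = 51.4×10³ / 480 = 107.1 N/mm (vertical).
Torsion M = P·e = 51.4×10³ × 265 = 13621000 N·mm.
Critical point at (x, y) = (76.2, 145) from centroid. f_tx = M·y/J = 307.2 N/mm; f_ty = M·x/J = 161.4 N/mm.
Resultant f_max = √[f_tx² + (f_v + f_ty)²] = √[307.2² + (107.1 + 161.4)²] = 408 N/mm.
Capacity per unit length: φr_n = 0.75 × 0.6 × 620 × (0.707 × 4) = 789 N/mm.
408 ≤ 789 → adequate.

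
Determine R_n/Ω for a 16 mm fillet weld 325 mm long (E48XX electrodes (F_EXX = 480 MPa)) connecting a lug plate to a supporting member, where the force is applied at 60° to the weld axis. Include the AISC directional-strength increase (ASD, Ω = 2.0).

t_e = 0.707 × 16 = 11.31 mm; A_we = 11.31 × 325 = 3676 mm².
Directional factor: 1.0 + 0.5 sin^1.5(60°) = 1.403.
F_nw = 0.6 × 480 × 1.403 = 404.1 MPa.
R_n/Ω = (404.1 × 3676) / 2.0 × 10⁻³ = 742.7 kN.

R_n/Ω ≈ 743 kN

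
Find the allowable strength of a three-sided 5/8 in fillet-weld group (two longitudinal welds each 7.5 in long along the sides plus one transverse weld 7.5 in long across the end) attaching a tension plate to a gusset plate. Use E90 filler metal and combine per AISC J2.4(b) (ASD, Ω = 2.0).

E90XX → F_EXX = 90 ksi.
t_e = 0.707 × 0.625 = 0.4419 in.
R_nwl = 0.6 × 90 × 0.4419 × 15 = 357.9 kips (longitudinal, 2 welds).
R_nwt = 0.6 × 90 × 0.4419 × 7.5 = 179 kips (transverse, base value).
(i) R_nwl + R_nwt = 536.9 kips; (ii) 0.85 R_nwl + 1.5 R_nwt = 572.7 kips.
R_n = max = 572.7 kips [governs: (ii)]; R_n/Ω = 286.3 kips.

R_n/Ω ≈ 286 kips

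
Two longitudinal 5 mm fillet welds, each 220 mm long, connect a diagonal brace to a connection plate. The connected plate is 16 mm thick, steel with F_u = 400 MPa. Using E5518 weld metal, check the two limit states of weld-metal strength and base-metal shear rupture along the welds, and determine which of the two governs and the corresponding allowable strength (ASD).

E55XX → F_EXX = 550 MPa.
t_e = 0.707 × 5 = 3.535 mm; L = 440 mm.
Weld metal: R_n/Ω = (1/2.0) × 0.6 × 550 × 3.535 × 440 × 10⁻³ = 256.6 kN.
Base metal (shear rupture): R_n/Ω = (1/2.0) × 0.6 × 400 × 16 × 440 × 10⁻³ = 844.8 kN.
Governing: weld metal.

R_n/Ω ≈ 257 kN (weld metal governs)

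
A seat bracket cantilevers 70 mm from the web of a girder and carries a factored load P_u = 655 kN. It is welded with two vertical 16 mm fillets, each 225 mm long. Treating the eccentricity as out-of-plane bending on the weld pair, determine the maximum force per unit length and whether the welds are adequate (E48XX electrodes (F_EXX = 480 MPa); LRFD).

f_max ≈ 3080 N/mm; NOT adequate

L_w = 2 × 225 = 450 mm; section modulus (unit throat) S = 2 × L²/6 = 16880 mm².
Direct shear f_v = P/L_w = 655×10³/450 = 1456 N/mm.
Moment M = P × e = 655×10³ × 70 = 45850000 N·mm; bending f_b = M/S = 2717 N/mm.
f_max = √(f_v² + f_b²) = √(1456² + 2717²) = 3082 N/mm.
φr_n = 0.75 × 0.6 × 480 × (0.707 × 16) = 2443 N/mm → NOT adequate.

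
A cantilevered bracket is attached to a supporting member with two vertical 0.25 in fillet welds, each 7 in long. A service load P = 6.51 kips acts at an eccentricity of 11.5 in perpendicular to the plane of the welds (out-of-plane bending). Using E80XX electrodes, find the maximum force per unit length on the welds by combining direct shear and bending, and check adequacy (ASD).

E80XX → F_EXX = 80 ksi.
L_w = 2 × 7 = 14 in; section modulus (unit throat) S = 2 × L²/6 = 16.33 in².
Direct shear f_v = P/L_w = 6.51/14 = 0.465 kip/in.
Moment M = P × e = 6.51 × 11.5 = 74.865 kip·in; bending f_b = M/S = 4.584 kip/in.
f_max = √(f_v² + f_b²) = √(0.465² + 4.584²) = 4.607 kip/in.
r_n/Ω = (1/2.0) × 0.6 × 80 × (0.707 × 0.25) = 4.242 kip/in → NOT adequate.

f_max ≈ 4.61 kip/in; NOT adequate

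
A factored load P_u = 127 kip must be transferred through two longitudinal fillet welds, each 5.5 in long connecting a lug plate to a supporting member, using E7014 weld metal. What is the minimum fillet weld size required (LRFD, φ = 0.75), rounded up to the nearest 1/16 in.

E70XX → F_EXX = 70 ksi.
Total weld length L = 11 in.
Required throat t_e = P_u / (φ × 0.6 F_EXX × L) = 127 / (0.75 × 0.6 × 70 × 11) = 0.3665 in.
Required leg w = t_e / 0.707 = 0.5184 in → use 9/16 in.

w = 9/16 in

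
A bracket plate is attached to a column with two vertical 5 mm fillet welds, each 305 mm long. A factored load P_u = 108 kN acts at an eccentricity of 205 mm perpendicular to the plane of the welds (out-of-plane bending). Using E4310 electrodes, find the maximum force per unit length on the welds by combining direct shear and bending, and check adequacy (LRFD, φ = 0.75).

f_max ≈ 736 N/mm; NOT adequate

E43XX → F_EXX = 430 MPa.
L_w = 2 × 305 = 610 mm; section modulus (unit throat) S = 2 × L²/6 = 31010 mm².
Direct shear f_v = P/L_w = 108×10³/610 = 177 N/mm.
Moment M = P × e = 108×10³ × 205 = 22140000 N·mm; bending f_b = M/S = 714 N/mm.
f_max = √(f_v² + f_b²) = √(177² + 714²) = 735.6 N/mm.
φr_n = 0.75 × 0.6 × 430 × (0.707 × 5) = 684 N/mm → NOT adequate.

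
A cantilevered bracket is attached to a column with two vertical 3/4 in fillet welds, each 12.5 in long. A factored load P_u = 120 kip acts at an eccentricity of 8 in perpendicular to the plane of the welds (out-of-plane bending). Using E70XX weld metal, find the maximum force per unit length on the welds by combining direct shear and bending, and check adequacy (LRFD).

f_max ≈ 19 kip/in; NOT adequate

E70XX → F_EXX = 70 ksi.
L_w = 2 × 12.5 = 25 in; section modulus (unit throat) S = 2 × L²/6 = 52.08 in².
Direct shear f_v = P/L_w = 120/25 = 4.8 kip/in.
Moment M = P × e = 120 × 8 = 960 kip·in; bending f_b = M/S = 18.43 kip/in.
f_max = √(f_v² + f_b²) = √(4.8² + 18.43²) = 19.05 kip/in.
φr_n = 0.75 × 0.6 × 70 × (0.707 × 0.75) = 16.7 kip/in → NOT adequate.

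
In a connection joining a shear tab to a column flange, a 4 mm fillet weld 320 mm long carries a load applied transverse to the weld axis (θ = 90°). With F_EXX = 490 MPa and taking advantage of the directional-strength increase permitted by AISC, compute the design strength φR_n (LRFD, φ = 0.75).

φR_n ≈ 299 kN

t_e = 0.707 × 4 = 2.828 mm; A_we = 2.828 × 320 = 905 mm².
Directional factor: 1.0 + 0.5 sin^1.5(90°) = 1.5.
F_nw = 0.6 × 490 × 1.5 = 441 MPa.
φR_n = 0.75 × 441 × 905 × 10⁻³ = 299.3 kN.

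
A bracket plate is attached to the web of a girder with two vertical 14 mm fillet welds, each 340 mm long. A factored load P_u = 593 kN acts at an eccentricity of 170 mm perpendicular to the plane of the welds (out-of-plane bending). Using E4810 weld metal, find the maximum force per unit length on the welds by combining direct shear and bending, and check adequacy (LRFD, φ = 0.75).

E48XX → F_EXX = 480 MPa.
L_w = 2 × 340 = 680 mm; section modulus (unit throat) S = 2 × L²/6 = 38530 mm².
Direct shear f_v = P/L_w = 593×10³/680 = 872.1 N/mm.
Moment M = P × e = 593×10³ × 170 = 100810000 N·mm; bending f_b = M/S = 2616 N/mm.
f_max = √(f_v² + f_b²) = √(872.1² + 2616²) = 2758 N/mm.
φr_n = 0.75 × 0.6 × 480 × (0.707 × 14) = 2138 N/mm → NOT adequate.

f_max ≈ 2760 N/mm; NOT adequate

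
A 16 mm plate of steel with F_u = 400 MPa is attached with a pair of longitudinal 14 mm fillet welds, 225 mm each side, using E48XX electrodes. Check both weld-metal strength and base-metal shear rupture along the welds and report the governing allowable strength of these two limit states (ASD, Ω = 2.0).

E48XX → F_EXX = 480 MPa.
t_e = 0.707 × 14 = 9.898 mm; L = 450 mm.
Weld metal: R_n/Ω = (1/2.0) × 0.6 × 480 × 9.898 × 450 × 10⁻³ = 641.4 kN.
Base metal (shear rupture): R_n/Ω = (1/2.0) × 0.6 × 400 × 16 × 450 × 10⁻³ = 864 kN.
Governing: weld metal.

R_n/Ω ≈ 641 kN (weld metal governs)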